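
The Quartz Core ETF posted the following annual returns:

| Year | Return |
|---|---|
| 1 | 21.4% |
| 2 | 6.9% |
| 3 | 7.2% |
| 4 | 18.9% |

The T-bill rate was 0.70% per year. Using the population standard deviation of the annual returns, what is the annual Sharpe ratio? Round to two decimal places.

r̄ = (21.4 + 6.9 + 7.2 + 18.9) / 4 = 54.40 / 4 = 13.6000%
Σ(r − r̄)² = 174.7800; population σ = √(174.7800/4) = 6.6102%
Sharpe = (r̄ − rf) / σ = (13.6000 − 0.7) / 6.6102 = 12.9000 / 6.6102 = 1.9515

1.95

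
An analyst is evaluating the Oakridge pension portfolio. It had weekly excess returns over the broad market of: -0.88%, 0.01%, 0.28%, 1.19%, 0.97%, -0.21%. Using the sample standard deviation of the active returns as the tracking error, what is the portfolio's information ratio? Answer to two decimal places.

μ = (-0.88 + 0.01 + 0.28 + 1.19 + 0.97 − 0.21) / 6 = 0.2267%
Sample σ = √[Σ(r − μ)² / 5] = √[2.9457 / 5] = √0.5891 = 0.7675%
IR = μ / tracking error = 0.2267 / 0.7675 = 0.2954

0.30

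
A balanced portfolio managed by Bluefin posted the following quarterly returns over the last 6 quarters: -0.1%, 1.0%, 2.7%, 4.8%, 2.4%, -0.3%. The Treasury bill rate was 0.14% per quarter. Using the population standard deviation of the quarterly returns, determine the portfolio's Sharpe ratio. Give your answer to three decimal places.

r̄ = (-0.1 + 1 + 2.7 + 4.8 + 2.4 − 0.3) / 6 = 10.50 / 6 = 1.7500%
Σ(r − r̄)² = (-0.1 − 1.7500)² + (1 − 1.7500)² + … = 18.8150
σ = √[18.8150 / 6] = 1.7708%
Sharpe = (r̄ − rf) / σ = (1.7500 − 0.14) / 1.7708 = 1.6100 / 1.7708 = 0.9092

0.909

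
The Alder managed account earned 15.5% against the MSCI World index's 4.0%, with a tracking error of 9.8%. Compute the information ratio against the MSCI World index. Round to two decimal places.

IR = (Rp − Rb) / TE = (15.5% − 4.0%) / 9.8% = 11.50% / 9.8% = 1.1735

1.17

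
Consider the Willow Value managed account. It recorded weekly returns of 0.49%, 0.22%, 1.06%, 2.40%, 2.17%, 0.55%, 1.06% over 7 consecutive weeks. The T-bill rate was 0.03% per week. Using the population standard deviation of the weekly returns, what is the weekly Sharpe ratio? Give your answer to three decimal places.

Mean return r̄ = 7.950 / 7 = 1.1357%
Population std dev = √[4.2782 / 7] = 0.7818%
Sharpe = (r̄ − rf) / σ = (1.1357 − 0.03) / 0.7818 = 1.1057 / 0.7818 = 1.4143

1.414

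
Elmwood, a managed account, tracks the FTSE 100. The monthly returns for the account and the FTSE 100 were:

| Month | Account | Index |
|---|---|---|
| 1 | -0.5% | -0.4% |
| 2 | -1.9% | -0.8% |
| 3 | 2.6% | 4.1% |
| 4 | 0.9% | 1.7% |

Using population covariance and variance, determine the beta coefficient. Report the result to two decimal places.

r̄p = 0.2750%,  r̄m = 1.1500%
Cov = Σ(rp − r̄p)(rm − r̄m) / 4 = 3.1613
Var(rm) = Σ(rm − r̄m)² / 4 = 3.8025
β = Cov / Var = 3.1613 / 3.8025 = 0.8314

0.83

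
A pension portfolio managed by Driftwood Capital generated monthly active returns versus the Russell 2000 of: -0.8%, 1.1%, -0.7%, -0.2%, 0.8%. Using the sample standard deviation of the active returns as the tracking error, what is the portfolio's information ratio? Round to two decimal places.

Mean return μ = 0.20 / 5 = 0.0400%
Sample σ = √[Σ(r − μ)² / 4] = √[3.0120 / 4] = √0.7530 = 0.8678%
IR = μ / tracking error = 0.0400 / 0.8678 = 0.0461

0.05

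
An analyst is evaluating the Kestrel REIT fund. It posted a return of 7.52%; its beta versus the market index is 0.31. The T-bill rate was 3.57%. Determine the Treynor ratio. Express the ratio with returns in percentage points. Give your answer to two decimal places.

Treynor = (Rp − Rf) / β = (7.52% − 3.57%) / 0.31 = 3.95 / 0.31 = 12.7419

12.74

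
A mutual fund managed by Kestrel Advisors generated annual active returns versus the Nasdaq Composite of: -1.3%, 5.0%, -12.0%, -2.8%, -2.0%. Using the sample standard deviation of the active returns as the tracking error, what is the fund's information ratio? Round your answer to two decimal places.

r̄ = (-1.3 + 5 − 12 − 2.8 − 2) / 5 = -13.10 / 5 = -2.6200%
Sample σ = √[Σ(r − r̄)² / 4] = √[148.2080 / 4] = √37.0520 = 6.0870%
IR = r̄ / tracking error = -2.6200 / 6.0870 = -0.4304

-0.43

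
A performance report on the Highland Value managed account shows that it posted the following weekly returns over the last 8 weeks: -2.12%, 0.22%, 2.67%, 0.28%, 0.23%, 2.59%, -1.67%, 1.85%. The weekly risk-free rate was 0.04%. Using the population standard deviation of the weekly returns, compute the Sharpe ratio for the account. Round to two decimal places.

0.28

r̄ = (-2.12 + 0.22 + 2.67 + 0.28 + 0.23 + 2.59 − 1.67 + 1.85) / 8 = 0.5063%
Population std dev = √[22.6722 / 8] = 1.6835%
Sharpe = (r̄ − rf) / σ = (0.5063 − 0.04) / 1.6835 = 0.4663 / 1.6835 = 0.2770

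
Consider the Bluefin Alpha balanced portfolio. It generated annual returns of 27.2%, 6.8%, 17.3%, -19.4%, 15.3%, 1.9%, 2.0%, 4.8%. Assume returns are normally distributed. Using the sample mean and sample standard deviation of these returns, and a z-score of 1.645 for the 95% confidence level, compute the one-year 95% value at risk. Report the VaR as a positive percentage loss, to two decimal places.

15.74

r̄ = (27.2 + 6.8 + 17.3 − 19.4 + 15.3 + 1.9 + 2 + 4.8) / 8 = 55.90 / 8 = 6.9875%
Σ(r − r̄)² = (27.2 − 6.9875)² + (6.8 − 6.9875)² + (17.3 − 6.9875)² + … = 1335.8688
sample σ = √(1335.8688 / 7) = √190.8384 = 13.8144%
VaR = −(r̄ − z·σ) = −(6.9875 − 1.645 × 13.8144) = −(-15.7372) = 15.7372%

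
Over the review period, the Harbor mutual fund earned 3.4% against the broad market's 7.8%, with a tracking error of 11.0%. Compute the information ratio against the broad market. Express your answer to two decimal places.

-0.40

IR = (Rp − Rb) / TE = (3.4% − 7.8%) / 11.0% = -4.40% / 11.0% = -0.4000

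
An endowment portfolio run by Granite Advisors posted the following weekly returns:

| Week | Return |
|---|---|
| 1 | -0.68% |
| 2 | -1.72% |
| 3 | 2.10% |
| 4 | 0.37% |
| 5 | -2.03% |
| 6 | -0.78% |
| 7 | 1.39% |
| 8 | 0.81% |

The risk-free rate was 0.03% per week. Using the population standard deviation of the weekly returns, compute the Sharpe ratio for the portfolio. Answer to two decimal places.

Mean return r̄ = -0.540 / 8 = -0.0675%
Population std dev = √[15.2488 / 8] = 1.3806%
Sharpe = (r̄ − rf) / σ = (-0.0675 − 0.03) / 1.3806 = -0.0975 / 1.3806 = -0.0706

-0.07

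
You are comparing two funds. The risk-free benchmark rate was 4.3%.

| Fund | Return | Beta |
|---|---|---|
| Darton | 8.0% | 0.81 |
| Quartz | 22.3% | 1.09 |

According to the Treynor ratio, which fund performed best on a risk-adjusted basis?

Quartz

Darton: Treynor = (8.0% − 4.3%) / 0.81 = 4.568
Quartz: Treynor = (22.3% − 4.3%) / 1.09 = 16.514
Highest: Quartz (16.514).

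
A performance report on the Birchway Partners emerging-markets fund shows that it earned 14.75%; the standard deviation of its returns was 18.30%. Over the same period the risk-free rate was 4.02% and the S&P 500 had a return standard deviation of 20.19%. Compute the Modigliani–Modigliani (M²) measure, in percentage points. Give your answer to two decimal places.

Sharpe = (Rp − Rf) / σp = (14.75% − 4.02%) / 18.30% = 0.5863
M² = Rf + Sharpe × σm = 4.02% + 0.5863 × 20.19% = 15.8574%

15.86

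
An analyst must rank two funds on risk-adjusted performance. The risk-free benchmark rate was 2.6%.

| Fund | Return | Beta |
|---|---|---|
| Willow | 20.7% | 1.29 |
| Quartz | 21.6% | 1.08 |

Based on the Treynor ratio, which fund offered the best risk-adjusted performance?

Quartz

Willow: Treynor = (20.7% − 2.6%) / 1.29 = 14.031
Quartz: Treynor = (21.6% − 2.6%) / 1.08 = 17.593
Highest: Quartz (17.593).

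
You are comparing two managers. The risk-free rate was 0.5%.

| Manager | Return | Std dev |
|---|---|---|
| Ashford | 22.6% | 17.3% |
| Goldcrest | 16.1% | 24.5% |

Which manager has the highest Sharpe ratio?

Ashford: Sharpe ratio = (22.6% − 0.5%) / 17.3% = 1.277
Goldcrest: Sharpe ratio = (16.1% − 0.5%) / 24.5% = 0.637
Highest: Ashford (1.277).

Ashford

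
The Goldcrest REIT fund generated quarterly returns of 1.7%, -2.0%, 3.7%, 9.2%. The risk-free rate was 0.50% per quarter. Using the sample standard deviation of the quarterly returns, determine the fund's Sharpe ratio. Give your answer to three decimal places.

0.567

Mean return r̄ = 12.60 / 4 = 3.1500%
Sample σ = √[Σ(r − r̄)² / 3] = √[65.5300 / 3] = √21.8433 = 4.6737%
Sharpe = (r̄ − rf) / σ = (3.1500 − 0.5) / 4.6737 = 2.6500 / 4.6737 = 0.5670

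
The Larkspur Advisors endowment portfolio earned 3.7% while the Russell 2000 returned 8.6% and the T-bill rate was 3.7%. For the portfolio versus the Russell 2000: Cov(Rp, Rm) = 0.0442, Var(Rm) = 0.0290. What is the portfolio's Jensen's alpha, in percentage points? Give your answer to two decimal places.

-7.47

β = Cov / Var = 0.0442 / 0.0290 = 1.5241
E[R] = Rf + β(Rm − Rf) = 3.7% + 1.5241 × (8.6% − 3.7%) = 11.1681%
α = Rp − E[R] = 3.7% − 11.1681% = -7.4681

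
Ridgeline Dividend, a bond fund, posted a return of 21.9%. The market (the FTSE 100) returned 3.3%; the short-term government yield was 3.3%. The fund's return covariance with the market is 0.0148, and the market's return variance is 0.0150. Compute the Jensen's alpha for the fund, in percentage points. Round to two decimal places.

18.60

β = Cov / Var = 0.0148 / 0.0150 = 0.9867
E[R] = Rf + β(Rm − Rf) = 3.3% + 0.9867 × (3.3% − 3.3%) = 3.3000%
α = Rp − E[R] = 21.9% − 3.3000% = 18.6000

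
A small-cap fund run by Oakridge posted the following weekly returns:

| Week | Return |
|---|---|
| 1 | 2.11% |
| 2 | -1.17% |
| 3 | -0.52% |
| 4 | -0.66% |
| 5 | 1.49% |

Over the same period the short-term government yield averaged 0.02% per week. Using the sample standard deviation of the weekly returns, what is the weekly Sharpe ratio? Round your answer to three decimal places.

Mean return r̄ = 1.250 / 5 = 0.2500%
Sample std dev = √[8.4346 / 4] = 1.4521%
Sharpe = (r̄ − rf) / σ = (0.2500 − 0.02) / 1.4521 = 0.2300 / 1.4521 = 0.1584

0.158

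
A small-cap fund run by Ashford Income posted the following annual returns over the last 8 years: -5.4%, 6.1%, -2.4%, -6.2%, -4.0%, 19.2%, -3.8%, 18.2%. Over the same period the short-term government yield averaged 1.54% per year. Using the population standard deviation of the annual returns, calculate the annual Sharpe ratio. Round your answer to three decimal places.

Mean return r̄ = 21.70 / 8 = 2.7125%
Population σ = √[Σ(r − r̄)² / 8] = √[782.0288 / 8] = √97.7536 = 9.8870%
Sharpe = (r̄ − rf) / σ = (2.7125 − 1.54) / 9.8870 = 1.1725 / 9.8870 = 0.1186

0.119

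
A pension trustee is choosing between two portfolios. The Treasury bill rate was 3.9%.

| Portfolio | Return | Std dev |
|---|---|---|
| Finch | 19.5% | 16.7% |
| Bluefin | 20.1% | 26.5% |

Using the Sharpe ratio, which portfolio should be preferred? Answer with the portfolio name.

Finch: Sharpe ratio = (19.5% − 3.9%) / 16.7% = 0.934
Bluefin: Sharpe ratio = (20.1% − 3.9%) / 26.5% = 0.611
Highest: Finch (0.934).

Finch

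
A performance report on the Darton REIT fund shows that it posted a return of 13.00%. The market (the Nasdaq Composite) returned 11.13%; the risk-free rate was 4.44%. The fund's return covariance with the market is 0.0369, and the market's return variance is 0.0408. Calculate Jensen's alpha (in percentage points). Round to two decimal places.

β = Cov / Var = 0.0369 / 0.0408 = 0.9044
E[R] = Rf + β(Rm − Rf) = 4.44% + 0.9044 × (11.13% − 4.44%) = 10.4904%
α = Rp − E[R] = 13.00% − 10.4904% = 2.5096

2.51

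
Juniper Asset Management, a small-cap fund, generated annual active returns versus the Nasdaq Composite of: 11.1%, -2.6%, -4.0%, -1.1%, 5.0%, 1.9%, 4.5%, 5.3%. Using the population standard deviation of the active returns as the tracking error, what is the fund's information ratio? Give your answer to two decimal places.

r̄ = (11.1 − 2.6 − 4 − 1.1 + 5 + 1.9 + 4.5 + 5.3) / 8 = 2.5125%
Population std dev = √[173.6288 / 8] = 4.6587%
IR = r̄ / tracking error = 2.5125 / 4.6587 = 0.5393

0.54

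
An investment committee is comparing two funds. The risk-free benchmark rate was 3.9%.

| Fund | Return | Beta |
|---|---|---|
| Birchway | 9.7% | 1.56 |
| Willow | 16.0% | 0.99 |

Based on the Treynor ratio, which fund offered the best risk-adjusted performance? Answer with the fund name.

Willow

Birchway: Treynor = (9.7% − 3.9%) / 1.56 = 3.718
Willow: Treynor = (16.0% − 3.9%) / 0.99 = 12.222
Highest: Willow (12.222).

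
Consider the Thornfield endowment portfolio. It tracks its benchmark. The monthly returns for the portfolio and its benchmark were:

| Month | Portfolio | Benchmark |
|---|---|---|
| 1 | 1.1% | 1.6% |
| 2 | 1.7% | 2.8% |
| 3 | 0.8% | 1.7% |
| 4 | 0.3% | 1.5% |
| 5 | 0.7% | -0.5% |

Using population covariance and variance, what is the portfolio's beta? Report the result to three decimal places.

0.254

r̄p = 0.9200%,  r̄m = 1.4200%
Cov = Σ(rp − r̄p)(rm − r̄m) / 5 = 0.2896
Var(rm) = Σ(rm − r̄m)² / 5 = 1.1416
β = Cov / Var = 0.2896 / 1.1416 = 0.2537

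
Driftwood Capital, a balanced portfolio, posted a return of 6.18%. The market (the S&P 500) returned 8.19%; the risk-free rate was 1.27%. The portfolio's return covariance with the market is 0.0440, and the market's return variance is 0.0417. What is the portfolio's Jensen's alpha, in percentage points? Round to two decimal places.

-2.39

β = Cov / Var = 0.0440 / 0.0417 = 1.0552
E[R] = Rf + β(Rm − Rf) = 1.27% + 1.0552 × (8.19% − 1.27%) = 8.5720%
α = Rp − E[R] = 6.18% − 8.5720% = -2.3920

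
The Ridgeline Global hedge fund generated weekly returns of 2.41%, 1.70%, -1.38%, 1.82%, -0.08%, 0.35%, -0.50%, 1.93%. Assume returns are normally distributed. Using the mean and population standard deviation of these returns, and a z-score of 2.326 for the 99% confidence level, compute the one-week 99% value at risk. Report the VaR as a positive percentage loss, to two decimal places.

r̄ = (2.41 + 1.7 − 1.38 + 1.82 − 0.08 + 0.35 − 0.5 + 1.93) / 8 = 0.7813%
Population σ = √[Σ(r − r̄)² / 8] = √[13.1359 / 8] = √1.6420 = 1.2814%
VaR = −(r̄ − z·σ) = −(0.7813 − 2.326 × 1.2814) = −(-2.1992) = 2.1992%

2.20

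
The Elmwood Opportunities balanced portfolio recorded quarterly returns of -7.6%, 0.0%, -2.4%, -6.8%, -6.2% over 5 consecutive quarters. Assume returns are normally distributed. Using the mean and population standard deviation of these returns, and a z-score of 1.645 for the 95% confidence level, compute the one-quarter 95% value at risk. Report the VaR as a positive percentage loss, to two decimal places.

Mean return r̄ = -23.00 / 5 = -4.6000%
Σ(r − r̄)² = 42.4000; population σ = √(42.4000/5) = 2.9120%
VaR = −(r̄ − z·σ) = −(-4.6000 − 1.645 × 2.9120) = −(-9.3902) = 9.3902%

9.39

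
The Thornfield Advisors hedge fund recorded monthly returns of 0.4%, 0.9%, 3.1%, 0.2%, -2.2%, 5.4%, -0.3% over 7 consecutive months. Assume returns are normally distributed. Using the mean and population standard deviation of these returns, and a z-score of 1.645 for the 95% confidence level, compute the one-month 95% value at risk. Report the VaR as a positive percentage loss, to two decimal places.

2.69

r̄ = (0.4 + 0.9 + 3.1 + 0.2 − 2.2 + 5.4 − 0.3) / 7 = 7.50 / 7 = 1.0714%
Population std dev = √[36.6743 / 7] = 2.2889%
VaR = −(r̄ − z·σ) = −(1.0714 − 1.645 × 2.2889) = −(-2.6938) = 2.6938%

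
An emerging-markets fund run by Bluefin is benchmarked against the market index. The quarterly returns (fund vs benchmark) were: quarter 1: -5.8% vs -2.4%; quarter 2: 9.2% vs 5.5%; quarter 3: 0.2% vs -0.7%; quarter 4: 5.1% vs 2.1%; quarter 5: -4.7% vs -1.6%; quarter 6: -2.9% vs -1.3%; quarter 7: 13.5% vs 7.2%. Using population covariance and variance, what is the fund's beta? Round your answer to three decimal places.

1.923

r̄p = 2.0857%,  r̄m = 1.2571%
Cov = Σ(rp − r̄p)(rm − r̄m) / 7 = 23.6037
Var(rm) = Σ(rm − r̄m)² / 7 = 12.2767
β = Cov / Var = 23.6037 / 12.2767 = 1.9226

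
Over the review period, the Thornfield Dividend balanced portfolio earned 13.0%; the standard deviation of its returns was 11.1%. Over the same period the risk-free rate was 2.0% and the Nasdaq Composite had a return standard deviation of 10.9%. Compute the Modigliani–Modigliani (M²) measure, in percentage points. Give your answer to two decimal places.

Sharpe = (Rp − Rf) / σp = (13.0% − 2.0%) / 11.1% = 0.9910
M² = Rf + Sharpe × σm = 2.0% + 0.9910 × 10.9% = 12.8019%

12.80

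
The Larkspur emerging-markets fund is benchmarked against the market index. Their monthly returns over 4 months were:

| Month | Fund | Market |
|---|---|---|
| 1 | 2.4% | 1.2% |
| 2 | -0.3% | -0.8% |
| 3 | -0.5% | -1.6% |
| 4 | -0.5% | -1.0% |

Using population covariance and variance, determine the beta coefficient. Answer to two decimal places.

r̄p = 0.2750%,  r̄m = -0.5500%
Cov = Σ(rp − r̄p)(rm − r̄m) / 4 = 1.2563
Var(rm) = Σ(rm − r̄m)² / 4 = 1.1075
β = Cov / Var = 1.2563 / 1.1075 = 1.1344

1.13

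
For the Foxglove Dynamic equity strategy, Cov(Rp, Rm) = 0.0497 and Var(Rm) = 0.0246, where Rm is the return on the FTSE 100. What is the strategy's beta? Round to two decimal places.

β = Cov(Rp, Rm) / Var(Rm) = 0.0497 / 0.0246 = 2.0203

2.02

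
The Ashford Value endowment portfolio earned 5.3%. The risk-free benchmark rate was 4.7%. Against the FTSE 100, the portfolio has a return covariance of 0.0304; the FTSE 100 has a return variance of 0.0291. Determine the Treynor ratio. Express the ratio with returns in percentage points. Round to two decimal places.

β = Cov / Var = 0.0304 / 0.0291 = 1.0447
Treynor = (Rp − Rf) / β = (5.3% − 4.7%) / 1.0447 = 0.60 / 1.0447 = 0.5743

0.57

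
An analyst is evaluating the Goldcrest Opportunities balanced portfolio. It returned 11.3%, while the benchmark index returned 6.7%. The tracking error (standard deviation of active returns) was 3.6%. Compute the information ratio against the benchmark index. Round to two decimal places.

1.28

IR = (Rp − Rb) / TE = (11.3% − 6.7%) / 3.6% = 4.60% / 3.6% = 1.2778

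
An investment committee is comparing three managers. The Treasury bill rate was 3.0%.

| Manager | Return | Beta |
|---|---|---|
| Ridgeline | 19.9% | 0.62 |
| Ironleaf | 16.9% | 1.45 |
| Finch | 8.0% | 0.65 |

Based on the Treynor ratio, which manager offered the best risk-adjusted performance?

Ridgeline: Treynor = (19.9% − 3.0%) / 0.62 = 27.258
Ironleaf: Treynor = (16.9% − 3.0%) / 1.45 = 9.586
Finch: Treynor = (8.0% − 3.0%) / 0.65 = 7.692
Highest: Ridgeline (27.258).

Ridgeline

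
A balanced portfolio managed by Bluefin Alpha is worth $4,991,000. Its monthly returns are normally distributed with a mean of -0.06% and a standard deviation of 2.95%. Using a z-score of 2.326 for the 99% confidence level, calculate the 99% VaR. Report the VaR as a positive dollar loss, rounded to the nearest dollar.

$345,462

Return at the 99% tail: μ − z·σ = -0.06% − 2.326 × 2.95% = -0.06 − 6.8617 = -6.9217%
VaR = −(-6.9217%) × $4,991,000 = 6.9217% × $4,991,000 = $345,462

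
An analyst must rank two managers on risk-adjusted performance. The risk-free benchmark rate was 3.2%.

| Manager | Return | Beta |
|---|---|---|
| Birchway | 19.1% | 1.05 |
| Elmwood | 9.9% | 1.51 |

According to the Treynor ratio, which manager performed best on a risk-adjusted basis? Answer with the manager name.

Birchway

Birchway: Treynor = (19.1% − 3.2%) / 1.05 = 15.143
Elmwood: Treynor = (9.9% − 3.2%) / 1.51 = 4.437
Highest: Birchway (15.143).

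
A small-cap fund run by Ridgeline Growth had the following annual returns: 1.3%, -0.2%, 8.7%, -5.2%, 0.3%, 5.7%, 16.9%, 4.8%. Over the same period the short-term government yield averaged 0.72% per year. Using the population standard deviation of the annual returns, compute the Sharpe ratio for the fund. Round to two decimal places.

Mean return μ = 32.30 / 8 = 4.0375%
Population std dev = √[315.2788 / 8] = 6.2777%
Sharpe = (μ − rf) / σ = (4.0375 − 0.72) / 6.2777 = 3.3175 / 6.2777 = 0.5285

0.53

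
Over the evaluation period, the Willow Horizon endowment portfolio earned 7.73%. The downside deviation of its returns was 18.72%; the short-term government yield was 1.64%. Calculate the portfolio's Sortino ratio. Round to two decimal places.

Sortino = (Rp − Rf) / σd = (7.73% − 1.64%) / 18.72% = 6.09% / 18.72% = 0.3253

0.33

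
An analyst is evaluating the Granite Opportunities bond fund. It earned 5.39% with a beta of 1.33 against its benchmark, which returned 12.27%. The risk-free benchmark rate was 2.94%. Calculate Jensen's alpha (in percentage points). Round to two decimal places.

CAPM expected return = Rf + β(Rm − Rf) = 2.94% + 1.33 × (12.27% − 2.94%) = 2.94 + 1.33 × 9.33 = 15.3489%
Jensen's α = Rp − E[R] = 5.39% − 15.3489% = -9.9589

-9.96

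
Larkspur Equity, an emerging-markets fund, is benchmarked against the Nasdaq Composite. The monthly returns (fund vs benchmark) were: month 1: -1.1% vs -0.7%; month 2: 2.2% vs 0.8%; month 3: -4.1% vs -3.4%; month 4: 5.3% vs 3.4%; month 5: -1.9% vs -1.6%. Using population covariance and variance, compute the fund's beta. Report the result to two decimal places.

1.43

r̄p = 0.0800%,  r̄m = -0.3000%
Cov = Σ(rp − r̄p)(rm − r̄m) / 5 = 7.5300
Var(rm) = Σ(rm − r̄m)² / 5 = 5.2720
β = Cov / Var = 7.5300 / 5.2720 = 1.4283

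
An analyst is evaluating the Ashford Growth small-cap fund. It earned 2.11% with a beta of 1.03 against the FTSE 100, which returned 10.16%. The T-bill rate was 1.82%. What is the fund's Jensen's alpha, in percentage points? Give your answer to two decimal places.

-8.30

CAPM expected return = Rf + β(Rm − Rf) = 1.82% + 1.03 × (10.16% − 1.82%) = 1.82 + 1.03 × 8.34 = 10.4102%
Jensen's α = Rp − E[R] = 2.11% − 10.4102% = -8.3002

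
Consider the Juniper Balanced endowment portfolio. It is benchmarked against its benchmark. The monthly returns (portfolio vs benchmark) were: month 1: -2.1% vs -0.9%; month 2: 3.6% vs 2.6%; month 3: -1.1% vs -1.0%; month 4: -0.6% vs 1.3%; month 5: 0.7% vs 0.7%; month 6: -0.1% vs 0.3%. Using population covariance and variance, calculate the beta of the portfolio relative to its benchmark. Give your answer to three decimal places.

r̄p = 0.0667%,  r̄m = 0.5000%
Cov = Σ(rp − r̄p)(rm − r̄m) / 6 = 1.9717
Var(rm) = Σ(rm − r̄m)² / 6 = 1.5567
β = Cov / Var = 1.9717 / 1.5567 = 1.2666

1.267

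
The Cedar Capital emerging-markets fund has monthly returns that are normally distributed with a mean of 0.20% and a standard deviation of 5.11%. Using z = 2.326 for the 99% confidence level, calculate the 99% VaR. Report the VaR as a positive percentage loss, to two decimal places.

VaR (as % loss) = −(μ − z·σ) = −(0.20% − 2.326 × 5.11%) = −(-11.68586%) = 11.68586%

11.69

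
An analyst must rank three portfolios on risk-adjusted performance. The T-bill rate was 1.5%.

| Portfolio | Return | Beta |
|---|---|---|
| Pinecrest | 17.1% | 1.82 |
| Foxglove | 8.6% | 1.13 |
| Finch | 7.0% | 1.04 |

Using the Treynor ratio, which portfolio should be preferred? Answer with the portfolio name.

Pinecrest: Treynor = (17.1% − 1.5%) / 1.82 = 8.571
Foxglove: Treynor = (8.6% − 1.5%) / 1.13 = 6.283
Finch: Treynor = (7.0% − 1.5%) / 1.04 = 5.288
Highest: Pinecrest (8.571).

Pinecrest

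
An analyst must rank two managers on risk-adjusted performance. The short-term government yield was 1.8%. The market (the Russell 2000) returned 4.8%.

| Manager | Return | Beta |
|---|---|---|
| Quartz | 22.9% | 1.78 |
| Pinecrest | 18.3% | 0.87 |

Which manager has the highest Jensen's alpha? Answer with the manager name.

Quartz

Quartz: α = 22.9% − [1.8% + 1.78 × (4.8% − 1.8%)] = 15.760
Pinecrest: α = 18.3% − [1.8% + 0.87 × (4.8% − 1.8%)] = 13.890
Highest: Quartz (15.760).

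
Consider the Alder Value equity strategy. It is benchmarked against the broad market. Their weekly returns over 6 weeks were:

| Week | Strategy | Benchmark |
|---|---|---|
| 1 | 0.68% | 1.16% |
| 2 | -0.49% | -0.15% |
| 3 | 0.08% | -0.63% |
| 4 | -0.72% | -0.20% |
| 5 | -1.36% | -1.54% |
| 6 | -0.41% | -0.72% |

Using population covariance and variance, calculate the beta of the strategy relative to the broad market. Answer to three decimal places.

0.648

r̄p = -0.3700%,  r̄m = -0.3467%
Cov = Σ(rp − r̄p)(rm − r̄m) / 6 = 0.4293
Var(rm) = Σ(rm − r̄m)² / 6 = 0.6623
β = Cov / Var = 0.4293 / 0.6623 = 0.6482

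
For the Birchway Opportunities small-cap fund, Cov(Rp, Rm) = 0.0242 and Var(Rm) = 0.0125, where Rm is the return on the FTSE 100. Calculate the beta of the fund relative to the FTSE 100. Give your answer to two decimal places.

1.94

β = Cov(Rp, Rm) / Var(Rm) = 0.0242 / 0.0125 = 1.9360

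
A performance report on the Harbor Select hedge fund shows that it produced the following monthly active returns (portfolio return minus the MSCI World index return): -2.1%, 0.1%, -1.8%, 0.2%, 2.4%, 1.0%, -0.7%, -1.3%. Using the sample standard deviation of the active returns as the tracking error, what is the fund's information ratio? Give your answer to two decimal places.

Mean return r̄ = -2.20 / 8 = -0.2750%
Σ(r − r̄)² = (-2.1 − (-0.2750))² + (0.1 − (-0.2750))² + … = 16.0350
σ = √[16.0350 / 7] = 1.5135%
IR = r̄ / tracking error = -0.2750 / 1.5135 = -0.1817

-0.18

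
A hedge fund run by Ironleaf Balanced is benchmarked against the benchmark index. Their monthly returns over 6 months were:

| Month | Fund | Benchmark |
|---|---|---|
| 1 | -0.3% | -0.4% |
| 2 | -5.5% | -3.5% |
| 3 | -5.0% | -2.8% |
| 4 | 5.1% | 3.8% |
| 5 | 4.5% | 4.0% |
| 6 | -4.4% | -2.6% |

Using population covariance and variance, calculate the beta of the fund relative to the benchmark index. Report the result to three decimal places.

r̄p = -0.9333%,  r̄m = -0.2500%
Cov = Σ(rp − r̄p)(rm − r̄m) / 6 = 13.4650
Var(rm) = Σ(rm − r̄m)² / 6 = 9.5125
β = Cov / Var = 13.4650 / 9.5125 = 1.4155

1.416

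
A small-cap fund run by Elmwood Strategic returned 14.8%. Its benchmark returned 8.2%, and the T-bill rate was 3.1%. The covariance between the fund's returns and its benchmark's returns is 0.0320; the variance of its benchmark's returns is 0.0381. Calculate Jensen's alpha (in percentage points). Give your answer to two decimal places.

7.42

β = Cov / Var = 0.0320 / 0.0381 = 0.8399
E[R] = Rf + β(Rm − Rf) = 3.1% + 0.8399 × (8.2% − 3.1%) = 7.3835%
α = Rp − E[R] = 14.8% − 7.3835% = 7.4165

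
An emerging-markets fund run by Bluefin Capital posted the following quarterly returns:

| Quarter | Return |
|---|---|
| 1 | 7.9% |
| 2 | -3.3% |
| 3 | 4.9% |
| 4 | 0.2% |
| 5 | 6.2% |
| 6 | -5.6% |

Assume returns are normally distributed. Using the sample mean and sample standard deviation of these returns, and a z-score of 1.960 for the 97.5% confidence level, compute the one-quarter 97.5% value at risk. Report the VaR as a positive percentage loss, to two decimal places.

μ = (7.9 − 3.3 + 4.9 + 0.2 + 6.2 − 5.6) / 6 = 1.7167%
Sample std dev = √[149.4683 / 5] = 5.4675%
VaR = −(μ − z·σ) = −(1.7167 − 1.960 × 5.4675) = −(-8.9996) = 8.9996%

9.00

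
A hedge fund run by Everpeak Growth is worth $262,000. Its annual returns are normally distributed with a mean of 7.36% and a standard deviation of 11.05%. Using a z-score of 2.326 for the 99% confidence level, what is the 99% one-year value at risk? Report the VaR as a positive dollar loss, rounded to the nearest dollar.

Return at the 99% tail: μ − z·σ = 7.36% − 2.326 × 11.05% = 7.36 − 25.7023 = -18.3423%
VaR = −(-18.3423%) × $262,000 = 18.3423% × $262,000 = $48,057

$48,057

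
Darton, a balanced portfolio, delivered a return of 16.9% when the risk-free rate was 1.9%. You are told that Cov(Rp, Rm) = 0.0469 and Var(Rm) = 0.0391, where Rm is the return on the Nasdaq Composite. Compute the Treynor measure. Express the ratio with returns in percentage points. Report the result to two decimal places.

12.51

β = Cov / Var = 0.0469 / 0.0391 = 1.1995
Treynor = (Rp − Rf) / β = (16.9% − 1.9%) / 1.1995 = 15.00 / 1.1995 = 12.5052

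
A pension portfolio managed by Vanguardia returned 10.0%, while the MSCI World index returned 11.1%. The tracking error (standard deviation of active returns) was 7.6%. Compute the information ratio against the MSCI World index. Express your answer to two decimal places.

-0.14

IR = (Rp − Rb) / TE = (10.0% − 11.1%) / 7.6% = -1.10% / 7.6% = -0.1447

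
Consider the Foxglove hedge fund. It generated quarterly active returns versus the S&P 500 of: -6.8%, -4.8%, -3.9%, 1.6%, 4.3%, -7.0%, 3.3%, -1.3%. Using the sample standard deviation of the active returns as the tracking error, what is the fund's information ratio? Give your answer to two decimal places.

Mean return μ = -14.60 / 8 = -1.8250%
Σ(r − μ)² = (-6.8 − (-1.8250))² + (-4.8 − (-1.8250))² + (-3.9 − (-1.8250))² + … = 140.4750
sample σ = √(140.4750 / 7) = √20.0679 = 4.4797%
IR = μ / tracking error = -1.8250 / 4.4797 = -0.4074

-0.41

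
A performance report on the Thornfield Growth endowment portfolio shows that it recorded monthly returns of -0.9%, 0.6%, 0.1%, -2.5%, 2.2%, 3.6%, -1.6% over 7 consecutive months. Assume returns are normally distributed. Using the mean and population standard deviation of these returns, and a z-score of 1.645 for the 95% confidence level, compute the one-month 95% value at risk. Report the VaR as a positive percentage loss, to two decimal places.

3.04

Mean return r̄ = 1.50 / 7 = 0.2143%
Σ(r − r̄)² = 27.4686; population σ = √(27.4686/7) = 1.9809%
VaR = −(r̄ − z·σ) = −(0.2143 − 1.645 × 1.9809) = −(-3.0443) = 3.0443%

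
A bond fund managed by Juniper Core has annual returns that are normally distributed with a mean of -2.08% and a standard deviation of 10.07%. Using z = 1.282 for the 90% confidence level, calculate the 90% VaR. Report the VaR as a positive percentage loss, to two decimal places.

VaR (as % loss) = −(μ − z·σ) = −(-2.08% − 1.282 × 10.07%) = −(-14.98974%) = 14.98974%

14.99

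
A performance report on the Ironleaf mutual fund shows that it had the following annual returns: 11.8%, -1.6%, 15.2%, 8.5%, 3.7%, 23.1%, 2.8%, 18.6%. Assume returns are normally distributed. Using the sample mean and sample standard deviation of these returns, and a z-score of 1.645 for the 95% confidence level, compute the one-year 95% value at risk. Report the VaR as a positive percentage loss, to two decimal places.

μ = (11.8 − 1.6 + 15.2 + 8.5 + 3.7 + 23.1 + 2.8 + 18.6) / 8 = 10.2625%
Σ(r − μ)² = (11.8 − 10.2625)² + (-1.6 − 10.2625)² + (15.2 − 10.2625)² + … = 503.6388
sample σ = √(503.6388 / 7) = √71.9484 = 8.4822%
VaR = −(μ − z·σ) = −(10.2625 − 1.645 × 8.4822) = −(-3.6907) = 3.6907%

3.69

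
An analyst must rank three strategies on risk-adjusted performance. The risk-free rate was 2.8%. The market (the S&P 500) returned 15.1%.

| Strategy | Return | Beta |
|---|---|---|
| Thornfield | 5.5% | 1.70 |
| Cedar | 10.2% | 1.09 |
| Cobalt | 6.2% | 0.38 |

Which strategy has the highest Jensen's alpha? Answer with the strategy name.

Cobalt

Thornfield: α = 5.5% − [2.8% + 1.70 × (15.1% − 2.8%)] = -18.210
Cedar: α = 10.2% − [2.8% + 1.09 × (15.1% − 2.8%)] = -6.007
Cobalt: α = 6.2% − [2.8% + 0.38 × (15.1% − 2.8%)] = -1.274
Highest: Cobalt (-1.274).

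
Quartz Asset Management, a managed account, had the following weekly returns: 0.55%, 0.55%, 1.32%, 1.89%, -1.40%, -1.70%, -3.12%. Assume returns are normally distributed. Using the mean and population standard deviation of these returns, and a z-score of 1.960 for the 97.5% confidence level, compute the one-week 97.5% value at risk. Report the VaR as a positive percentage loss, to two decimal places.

r̄ = (0.55 + 0.55 + 1.32 + 1.89 − 1.4 − 1.7 − 3.12) / 7 = -1.910 / 7 = -0.2729%
Σ(r − r̄)² = (0.55 − (-0.2729))² + (0.55 − (-0.2729))² + (1.32 − (-0.2729))² + … = 19.9827
population σ = √(19.9827 / 7) = √2.8547 = 1.6896%
VaR = −(r̄ − z·σ) = −(-0.2729 − 1.960 × 1.6896) = −(-3.5845) = 3.5845%

3.58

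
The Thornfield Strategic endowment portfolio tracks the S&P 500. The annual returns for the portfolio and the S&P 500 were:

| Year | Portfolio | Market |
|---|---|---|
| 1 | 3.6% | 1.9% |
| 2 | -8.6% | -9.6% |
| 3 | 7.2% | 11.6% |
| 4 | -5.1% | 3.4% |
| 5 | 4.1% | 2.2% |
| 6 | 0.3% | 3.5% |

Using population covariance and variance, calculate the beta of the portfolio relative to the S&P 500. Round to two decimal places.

r̄p = 0.2500%,  r̄m = 2.1667%
Cov = Σ(rp − r̄p)(rm − r̄m) / 6 = 27.0667
Var(rm) = Σ(rm − r̄m)² / 6 = 38.4689
β = Cov / Var = 27.0667 / 38.4689 = 0.7036

0.70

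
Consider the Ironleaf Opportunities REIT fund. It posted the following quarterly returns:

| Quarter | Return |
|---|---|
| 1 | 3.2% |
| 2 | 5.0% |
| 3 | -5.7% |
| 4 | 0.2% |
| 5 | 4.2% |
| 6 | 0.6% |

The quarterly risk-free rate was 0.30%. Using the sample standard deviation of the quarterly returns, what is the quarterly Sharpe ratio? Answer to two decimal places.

0.24

Mean return μ = 7.50 / 6 = 1.2500%
Sample σ = √[Σ(r − μ)² / 5] = √[76.3950 / 5] = √15.2790 = 3.9088%
Sharpe = (μ − rf) / σ = (1.2500 − 0.3) / 3.9088 = 0.9500 / 3.9088 = 0.2430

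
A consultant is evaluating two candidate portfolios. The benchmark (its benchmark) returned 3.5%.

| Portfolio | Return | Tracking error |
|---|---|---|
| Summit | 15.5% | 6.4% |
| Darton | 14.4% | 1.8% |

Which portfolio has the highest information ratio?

Summit: IR = (15.5% − 3.5%) / 6.4% = 1.875
Darton: IR = (14.4% − 3.5%) / 1.8% = 6.056
Highest: Darton (6.056).

Darton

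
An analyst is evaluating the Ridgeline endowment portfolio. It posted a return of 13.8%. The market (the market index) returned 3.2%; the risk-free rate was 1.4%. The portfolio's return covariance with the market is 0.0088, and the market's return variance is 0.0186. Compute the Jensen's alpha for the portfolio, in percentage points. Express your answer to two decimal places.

11.55

β = Cov / Var = 0.0088 / 0.0186 = 0.4731
E[R] = Rf + β(Rm − Rf) = 1.4% + 0.4731 × (3.2% − 1.4%) = 2.2516%
α = Rp − E[R] = 13.8% − 2.2516% = 11.5484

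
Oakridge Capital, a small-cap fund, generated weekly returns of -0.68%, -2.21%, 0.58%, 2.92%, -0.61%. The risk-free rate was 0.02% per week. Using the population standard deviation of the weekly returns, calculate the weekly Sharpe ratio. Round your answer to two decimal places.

-0.01

r̄ = (-0.68 − 2.21 + 0.58 + 2.92 − 0.61) / 5 = 0.0000%
Population σ = √[Σ(r − r̄)² / 5] = √[14.5814 / 5] = √2.9163 = 1.7077%
Sharpe = (r̄ − rf) / σ = (0.0000 − 0.02) / 1.7077 = -0.0200 / 1.7077 = -0.0117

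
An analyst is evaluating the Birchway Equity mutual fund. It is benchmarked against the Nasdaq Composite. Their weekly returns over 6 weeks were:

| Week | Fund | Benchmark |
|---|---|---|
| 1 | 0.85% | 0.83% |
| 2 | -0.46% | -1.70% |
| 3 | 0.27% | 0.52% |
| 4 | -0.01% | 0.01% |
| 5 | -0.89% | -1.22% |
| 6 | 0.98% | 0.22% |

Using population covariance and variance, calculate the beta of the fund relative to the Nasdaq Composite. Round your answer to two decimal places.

r̄p = 0.1233%,  r̄m = -0.2233%
Cov = Σ(rp − r̄p)(rm − r̄m) / 6 = 0.5157
Var(rm) = Σ(rm − r̄m)² / 6 = 0.8478
β = Cov / Var = 0.5157 / 0.8478 = 0.6083

0.61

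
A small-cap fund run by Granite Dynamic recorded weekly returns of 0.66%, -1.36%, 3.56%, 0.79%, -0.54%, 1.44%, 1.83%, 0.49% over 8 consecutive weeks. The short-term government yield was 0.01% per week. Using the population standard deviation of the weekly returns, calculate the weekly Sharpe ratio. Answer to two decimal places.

r̄ = (0.66 − 1.36 + 3.56 + 0.79 − 0.54 + 1.44 + 1.83 + 0.49) / 8 = 6.870 / 8 = 0.8588%
Population std dev = √[15.6375 / 8] = 1.3981%
Sharpe = (r̄ − rf) / σ = (0.8588 − 0.01) / 1.3981 = 0.8488 / 1.3981 = 0.6071

0.61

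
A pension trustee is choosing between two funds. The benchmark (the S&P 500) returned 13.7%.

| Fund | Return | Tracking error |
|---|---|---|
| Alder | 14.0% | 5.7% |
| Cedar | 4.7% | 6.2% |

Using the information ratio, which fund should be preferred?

Alder: IR = (14.0% − 13.7%) / 5.7% = 0.053
Cedar: IR = (4.7% − 13.7%) / 6.2% = -1.452
Highest: Alder (0.053).

Alder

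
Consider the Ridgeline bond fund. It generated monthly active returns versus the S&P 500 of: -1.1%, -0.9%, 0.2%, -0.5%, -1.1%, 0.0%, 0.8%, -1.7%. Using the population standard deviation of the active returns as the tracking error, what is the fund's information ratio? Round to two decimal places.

Mean return μ = -4.30 / 8 = -0.5375%
Population std dev = √[4.7388 / 8] = 0.7696%
IR = μ / tracking error = -0.5375 / 0.7696 = -0.6984

-0.70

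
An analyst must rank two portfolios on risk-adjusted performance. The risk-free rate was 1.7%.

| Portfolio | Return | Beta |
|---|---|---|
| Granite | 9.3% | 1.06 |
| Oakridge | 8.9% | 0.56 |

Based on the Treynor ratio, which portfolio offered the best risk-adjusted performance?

Oakridge

Granite: Treynor = (9.3% − 1.7%) / 1.06 = 7.170
Oakridge: Treynor = (8.9% − 1.7%) / 0.56 = 12.857
Highest: Oakridge (12.857).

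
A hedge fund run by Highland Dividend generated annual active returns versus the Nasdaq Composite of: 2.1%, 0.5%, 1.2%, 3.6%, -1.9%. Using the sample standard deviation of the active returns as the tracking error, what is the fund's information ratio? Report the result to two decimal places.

0.54

μ = (2.1 + 0.5 + 1.2 + 3.6 − 1.9) / 5 = 5.50 / 5 = 1.1000%
Σ(r − μ)² = 16.6200; sample σ = √(16.6200/4) = 2.0384%
IR = μ / tracking error = 1.1000 / 2.0384 = 0.5396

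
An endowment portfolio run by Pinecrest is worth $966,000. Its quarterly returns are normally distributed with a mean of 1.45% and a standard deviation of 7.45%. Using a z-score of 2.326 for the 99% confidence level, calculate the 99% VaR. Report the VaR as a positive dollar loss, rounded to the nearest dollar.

Return at the 99% tail: μ − z·σ = 1.45% − 2.326 × 7.45% = 1.45 − 17.3287 = -15.8787%
VaR = −(-15.8787%) × $966,000 = 15.8787% × $966,000 = $153,388

$153,388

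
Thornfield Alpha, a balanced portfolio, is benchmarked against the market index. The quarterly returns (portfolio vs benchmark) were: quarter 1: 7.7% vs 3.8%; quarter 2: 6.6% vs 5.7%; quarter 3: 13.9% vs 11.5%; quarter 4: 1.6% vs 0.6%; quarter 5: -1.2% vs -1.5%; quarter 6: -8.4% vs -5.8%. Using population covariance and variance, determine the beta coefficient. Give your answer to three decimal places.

1.269

r̄p = 3.3667%,  r̄m = 2.3833%
Cov = Σ(rp − r̄p)(rm − r̄m) / 6 = 38.3444
Var(rm) = Σ(rm − r̄m)² / 6 = 30.2247
β = Cov / Var = 38.3444 / 30.2247 = 1.2686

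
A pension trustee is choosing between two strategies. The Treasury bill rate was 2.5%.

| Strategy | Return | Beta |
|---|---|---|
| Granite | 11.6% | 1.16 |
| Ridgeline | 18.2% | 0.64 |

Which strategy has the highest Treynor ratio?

Granite: Treynor = (11.6% − 2.5%) / 1.16 = 7.845
Ridgeline: Treynor = (18.2% − 2.5%) / 0.64 = 24.531
Highest: Ridgeline (24.531).

Ridgeline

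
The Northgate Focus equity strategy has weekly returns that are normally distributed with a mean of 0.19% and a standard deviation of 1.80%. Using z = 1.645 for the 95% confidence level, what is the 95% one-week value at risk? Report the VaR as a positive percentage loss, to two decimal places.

VaR (as % loss) = −(μ − z·σ) = −(0.19% − 1.645 × 1.80%) = −(-2.7710%) = 2.7710%

2.77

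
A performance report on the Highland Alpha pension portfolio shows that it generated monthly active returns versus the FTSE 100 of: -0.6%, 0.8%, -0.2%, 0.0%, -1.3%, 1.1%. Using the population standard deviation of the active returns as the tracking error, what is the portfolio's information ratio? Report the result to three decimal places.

-0.041

Mean return μ = -0.20 / 6 = -0.0333%
Σ(r − μ)² = (-0.6 − (-0.0333))² + (0.8 − (-0.0333))² + … = 3.9333
σ = √[3.9333 / 6] = 0.8097%
IR = μ / tracking error = -0.0333 / 0.8097 = -0.0411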